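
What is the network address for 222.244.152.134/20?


IP:   11011110.11110100.10011000.10000110
Mask: 11111111.11111111.11110000.00000000
AND operation:
Net:  11011110.11110100.10010000.00000000
Network: 222.244.144.0/20


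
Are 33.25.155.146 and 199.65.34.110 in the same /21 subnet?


Mask: 255.255.248.0
33.25.155.146 AND mask = 33.25.152.0
199.65.34.110 AND mask = 199.65.32.0
No, different subnets (33.25.152.0 vs 199.65.32.0)


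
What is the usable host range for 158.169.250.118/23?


Network: 158.169.250.0
Broadcast: 158.169.251.255
First usable = network + 1
Last usable = broadcast - 1
Range: 158.169.250.1 to 158.169.251.254


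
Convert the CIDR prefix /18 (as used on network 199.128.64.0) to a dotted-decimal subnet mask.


/18 means 18 network bits, 14 host bits
Binary: 11111111111111111100000000000000
Mask: 255.255.192.0


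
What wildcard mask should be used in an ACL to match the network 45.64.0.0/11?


Subnet mask: 255.224.0.0
Wildcard = 255.255.255.255 - subnet mask
255 - 255 = 0
255 - 224 = 31
255 - 0 = 255
255 - 0 = 255
Wildcard: 0.31.255.255


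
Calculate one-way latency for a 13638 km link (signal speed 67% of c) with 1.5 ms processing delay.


Speed = 0.67 * 3e5 km/s = 201000 km/s
Propagation delay = 13638 / 201000 = 0.0679 s = 67.8507 ms
Processing delay = 1.5 ms
Total one-way latency = 69.3507 ms


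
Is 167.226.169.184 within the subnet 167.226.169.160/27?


Subnet network: 167.226.169.160
Test IP AND mask: 167.226.169.160
Yes, 167.226.169.184 is in 167.226.169.160/27


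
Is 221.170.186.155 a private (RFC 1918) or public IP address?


RFC 1918 private ranges:
  10.0.0.0/8 (10.0.0.0 - 10.255.255.255)
  172.16.0.0/12 (172.16.0.0 - 172.31.255.255)
  192.168.0.0/16 (192.168.0.0 - 192.168.255.255)
Public (not in any RFC 1918 range)


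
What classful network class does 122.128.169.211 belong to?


First octet: 122
Binary: 01111010
0xxxxxxx -> Class A (1-126)
Class A, default mask 255.0.0.0 (/8)


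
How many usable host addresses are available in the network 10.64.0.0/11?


Host bits = 32 - 11 = 21
Total addresses = 2^21 = 2097152
Usable = total - 2 (network and broadcast)
Usable hosts: 2097150


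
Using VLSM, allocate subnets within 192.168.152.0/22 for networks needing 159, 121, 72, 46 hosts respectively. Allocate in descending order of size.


159 hosts -> /24 (254 usable): 192.168.152.0/24
121 hosts -> /25 (126 usable): 192.168.153.0/25
72 hosts -> /25 (126 usable): 192.168.153.128/25
46 hosts -> /26 (62 usable): 192.168.154.0/26
Allocation: 192.168.152.0/24 (159 hosts, 254 usable); 192.168.153.0/25 (121 hosts, 126 usable); 192.168.153.128/25 (72 hosts, 126 usable); 192.168.154.0/26 (46 hosts, 62 usable)


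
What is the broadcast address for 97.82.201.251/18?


Network: 97.82.192.0/18
Host bits = 14
Set all host bits to 1:
Broadcast: 97.82.255.255


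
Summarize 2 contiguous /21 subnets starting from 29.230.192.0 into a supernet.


Original prefix: /21
Number of subnets: 2 = 2^1
New prefix = 21 - 1 = 20
Supernet: 29.230.192.0/20


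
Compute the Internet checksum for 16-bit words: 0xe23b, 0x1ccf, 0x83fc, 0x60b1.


Sum all words (with carry folding):
+ 0xe23b = 0xe23b
+ 0x1ccf = 0xff0a
+ 0x83fc = 0x8307
+ 0x60b1 = 0xe3b8
One's complement: ~0xe3b8
Checksum = 0x1c47


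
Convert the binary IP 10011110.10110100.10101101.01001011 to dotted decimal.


10011110 = 158
10110100 = 180
10101101 = 173
01001011 = 75
IP: 158.180.173.75


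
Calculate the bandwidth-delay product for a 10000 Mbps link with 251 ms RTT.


BDP = bandwidth * RTT
= 10000 Mbps * 251 ms
= 10000 * 1e6 * 251 / 1000 bits
= 2510000000 bits
= 313750000 bytes
= 306396.4844 KB
BDP = 2510000000 bits (313750000 bytes)


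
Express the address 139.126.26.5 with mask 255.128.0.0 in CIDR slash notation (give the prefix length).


Binary: 11111111.10000000.00000000.00000000
Count leading 1s
Prefix: /9


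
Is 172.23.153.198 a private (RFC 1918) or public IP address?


RFC 1918 private ranges:
  10.0.0.0/8 (10.0.0.0 - 10.255.255.255)
  172.16.0.0/12 (172.16.0.0 - 172.31.255.255)
  192.168.0.0/16 (192.168.0.0 - 192.168.255.255)
Private (in 172.16.0.0/12)


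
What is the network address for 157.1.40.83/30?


IP:   10011101.00000001.00101000.01010011
Mask: 11111111.11111111.11111111.11111100
AND operation:
Net:  10011101.00000001.00101000.01010000
Network: 157.1.40.80/30


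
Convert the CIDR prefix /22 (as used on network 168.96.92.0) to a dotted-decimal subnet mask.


/22 means 22 network bits, 10 host bits
Binary: 11111111111111111111110000000000
Mask: 255.255.252.0


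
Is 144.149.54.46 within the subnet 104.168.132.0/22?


Subnet network: 104.168.132.0
Test IP AND mask: 144.149.52.0
No, 144.149.54.46 is not in 104.168.132.0/22


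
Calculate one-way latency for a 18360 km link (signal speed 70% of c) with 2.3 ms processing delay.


Speed = 0.7 * 3e5 km/s = 210000 km/s
Propagation delay = 18360 / 210000 = 0.0874 s = 87.4286 ms
Processing delay = 2.3 ms
Total one-way latency = 89.7286 ms


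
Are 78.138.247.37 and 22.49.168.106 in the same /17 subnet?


Mask: 255.255.128.0
78.138.247.37 AND mask = 78.138.128.0
22.49.168.106 AND mask = 22.49.128.0
No, different subnets (78.138.128.0 vs 22.49.128.0)


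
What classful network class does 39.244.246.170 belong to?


First octet: 39
Binary: 00100111
0xxxxxxx -> Class A (1-126)
Class A, default mask 255.0.0.0 (/8)


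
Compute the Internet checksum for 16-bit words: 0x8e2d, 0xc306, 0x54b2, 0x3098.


Sum all words (with carry folding):
+ 0x8e2d = 0x8e2d
+ 0xc306 = 0x5134
+ 0x54b2 = 0xa5e6
+ 0x3098 = 0xd67e
One's complement: ~0xd67e
Checksum = 0x2981


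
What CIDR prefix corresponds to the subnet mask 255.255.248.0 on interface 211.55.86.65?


Binary: 11111111.11111111.11111000.00000000
Count leading 1s
Prefix: /21


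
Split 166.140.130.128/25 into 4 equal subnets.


New prefix = 25 + 2 = 27
Each subnet has 32 addresses
  166.140.130.128/27
  166.140.130.160/27
  166.140.130.192/27
  166.140.130.224/27
Subnets: 166.140.130.128/27, 166.140.130.160/27, 166.140.130.192/27, 166.140.130.224/27


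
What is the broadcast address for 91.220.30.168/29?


Network: 91.220.30.168/29
Host bits = 3
Set all host bits to 1:
Broadcast: 91.220.30.175


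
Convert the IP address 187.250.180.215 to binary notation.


187 = 10111011
250 = 11111010
180 = 10110100
215 = 11010111
Binary: 10111011.11111010.10110100.11010111


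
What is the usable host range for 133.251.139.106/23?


Network: 133.251.138.0
Broadcast: 133.251.139.255
First usable = network + 1
Last usable = broadcast - 1
Range: 133.251.138.1 to 133.251.139.254


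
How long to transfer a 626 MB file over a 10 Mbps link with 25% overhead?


Effective throughput = 10 * (1 - 25/100) = 7.5 Mbps
File size in Mb = 626 * 8 = 5008 Mb
Time = 5008 / 7.5
Time = 667.7333 seconds


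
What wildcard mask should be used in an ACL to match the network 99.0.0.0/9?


Subnet mask: 255.128.0.0
Wildcard = 255.255.255.255 - subnet mask
255 - 255 = 0
255 - 128 = 127
255 - 0 = 255
255 - 0 = 255
Wildcard: 0.127.255.255


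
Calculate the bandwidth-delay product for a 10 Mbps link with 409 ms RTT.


BDP = bandwidth * RTT
= 10 Mbps * 409 ms
= 10 * 1e6 * 409 / 1000 bits
= 4090000 bits
= 511250 bytes
= 499.2676 KB
BDP = 4090000 bits (511250 bytes)


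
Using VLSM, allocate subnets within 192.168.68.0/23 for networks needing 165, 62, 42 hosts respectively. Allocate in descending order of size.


165 hosts -> /24 (254 usable): 192.168.68.0/24
62 hosts -> /26 (62 usable): 192.168.69.0/26
42 hosts -> /26 (62 usable): 192.168.69.64/26
Allocation: 192.168.68.0/24 (165 hosts, 254 usable); 192.168.69.0/26 (62 hosts, 62 usable); 192.168.69.64/26 (42 hosts, 62 usable)


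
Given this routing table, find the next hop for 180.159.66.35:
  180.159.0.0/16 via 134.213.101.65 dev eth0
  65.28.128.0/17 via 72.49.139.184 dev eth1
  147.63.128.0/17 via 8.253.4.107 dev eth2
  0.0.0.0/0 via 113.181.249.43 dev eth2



Longest prefix match for 180.159.66.35:
  /16 180.159.0.0: MATCH
  /17 65.28.128.0: no
  /17 147.63.128.0: no
  /0 0.0.0.0: MATCH
Selected: next-hop 134.213.101.65 via eth0 (matched /16)


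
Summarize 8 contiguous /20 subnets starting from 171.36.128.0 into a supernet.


Original prefix: /20
Number of subnets: 8 = 2^3
New prefix = 20 - 3 = 17
Supernet: 171.36.128.0/17


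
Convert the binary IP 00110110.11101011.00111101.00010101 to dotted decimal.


00110110 = 54
11101011 = 235
00111101 = 61
00010101 = 21
IP: 54.235.61.21


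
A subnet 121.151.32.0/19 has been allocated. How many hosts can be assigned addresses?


Host bits = 32 - 19 = 13
Total addresses = 2^13 = 8192
Usable = total - 2 (network and broadcast)
Usable hosts: 8190


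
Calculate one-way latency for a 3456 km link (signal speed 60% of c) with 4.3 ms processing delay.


Speed = 0.6 * 3e5 km/s = 180000 km/s
Propagation delay = 3456 / 180000 = 0.0192 s = 19.2 ms
Processing delay = 4.3 ms
Total one-way latency = 23.5 ms


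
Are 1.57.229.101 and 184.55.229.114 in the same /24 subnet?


Mask: 255.255.255.0
1.57.229.101 AND mask = 1.57.229.0
184.55.229.114 AND mask = 184.55.229.0
No, different subnets (1.57.229.0 vs 184.55.229.0)


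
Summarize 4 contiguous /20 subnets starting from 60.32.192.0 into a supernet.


Original prefix: /20
Number of subnets: 4 = 2^2
New prefix = 20 - 2 = 18
Supernet: 60.32.192.0/18


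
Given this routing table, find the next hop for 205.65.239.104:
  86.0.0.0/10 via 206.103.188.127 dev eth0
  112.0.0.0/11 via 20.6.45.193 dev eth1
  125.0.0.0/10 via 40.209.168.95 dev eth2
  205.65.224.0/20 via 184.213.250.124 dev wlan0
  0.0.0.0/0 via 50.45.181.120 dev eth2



Longest prefix match for 205.65.239.104:
  /10 86.0.0.0: no
  /11 112.0.0.0: no
  /10 125.0.0.0: no
  /20 205.65.224.0: MATCH
  /0 0.0.0.0: MATCH
Selected: next-hop 184.213.250.124 via wlan0 (matched /20)


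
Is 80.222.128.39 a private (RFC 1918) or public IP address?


RFC 1918 private ranges:
  10.0.0.0/8 (10.0.0.0 - 10.255.255.255)
  172.16.0.0/12 (172.16.0.0 - 172.31.255.255)
  192.168.0.0/16 (192.168.0.0 - 192.168.255.255)
Public (not in any RFC 1918 range)


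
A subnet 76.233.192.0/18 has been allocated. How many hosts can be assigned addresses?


Host bits = 32 - 18 = 14
Total addresses = 2^14 = 16384
Usable = total - 2 (network and broadcast)
Usable hosts: 16382


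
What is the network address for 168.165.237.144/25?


IP:   10101000.10100101.11101101.10010000
Mask: 11111111.11111111.11111111.10000000
AND operation:
Net:  10101000.10100101.11101101.10000000
Network: 168.165.237.128/25


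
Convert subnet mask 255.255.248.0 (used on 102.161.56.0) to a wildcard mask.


Subnet mask: 255.255.248.0
Wildcard = 255.255.255.255 - subnet mask
255 - 255 = 0
255 - 255 = 0
255 - 248 = 7
255 - 0 = 255
Wildcard: 0.0.7.255


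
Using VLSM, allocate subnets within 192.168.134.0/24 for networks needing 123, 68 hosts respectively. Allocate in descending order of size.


123 hosts -> /25 (126 usable): 192.168.134.0/25
68 hosts -> /25 (126 usable): 192.168.134.128/25
Allocation: 192.168.134.0/25 (123 hosts, 126 usable); 192.168.134.128/25 (68 hosts, 126 usable)


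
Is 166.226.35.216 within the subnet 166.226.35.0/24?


Subnet network: 166.226.35.0
Test IP AND mask: 166.226.35.0
Yes, 166.226.35.216 is in 166.226.35.0/24


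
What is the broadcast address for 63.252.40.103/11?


Network: 63.224.0.0/11
Host bits = 21
Set all host bits to 1:
Broadcast: 63.255.255.255


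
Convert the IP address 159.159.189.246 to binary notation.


159 = 10011111
159 = 10011111
189 = 10111101
246 = 11110110
Binary: 10011111.10011111.10111101.11110110


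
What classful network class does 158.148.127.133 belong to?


First octet: 158
Binary: 10011110
10xxxxxx -> Class B (128-191)
Class B, default mask 255.255.0.0 (/16)


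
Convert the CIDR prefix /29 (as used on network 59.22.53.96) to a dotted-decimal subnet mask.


/29 means 29 network bits, 3 host bits
Binary: 11111111111111111111111111111000
Mask: 255.255.255.248


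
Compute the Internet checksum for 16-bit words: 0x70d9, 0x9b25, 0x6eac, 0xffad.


Sum all words (with carry folding):
+ 0x70d9 = 0x70d9
+ 0x9b25 = 0x0bff
+ 0x6eac = 0x7aab
+ 0xffad = 0x7a59
One's complement: ~0x7a59
Checksum = 0x85a6


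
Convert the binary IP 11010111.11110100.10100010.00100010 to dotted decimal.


11010111 = 215
11110100 = 244
10100010 = 162
00100010 = 34
IP: 215.244.162.34


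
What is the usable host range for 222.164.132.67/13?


Network: 222.160.0.0
Broadcast: 222.167.255.255
First usable = network + 1
Last usable = broadcast - 1
Range: 222.160.0.1 to 222.167.255.254


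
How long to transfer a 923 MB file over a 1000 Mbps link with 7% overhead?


Effective throughput = 1000 * (1 - 7/100) = 930.0 Mbps
File size in Mb = 923 * 8 = 7384 Mb
Time = 7384 / 930.0
Time = 7.9398 seconds


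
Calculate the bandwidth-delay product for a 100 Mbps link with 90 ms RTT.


BDP = bandwidth * RTT
= 100 Mbps * 90 ms
= 100 * 1e6 * 90 / 1000 bits
= 9000000 bits
= 1125000 bytes
= 1098.6328 KB
BDP = 9000000 bits (1125000 bytes)


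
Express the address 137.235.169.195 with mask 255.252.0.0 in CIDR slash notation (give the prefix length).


Binary: 11111111.11111100.00000000.00000000
Count leading 1s
Prefix: /14


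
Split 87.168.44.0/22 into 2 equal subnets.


New prefix = 22 + 1 = 23
Each subnet has 512 addresses
  87.168.44.0/23
  87.168.46.0/23
Subnets: 87.168.44.0/23, 87.168.46.0/23


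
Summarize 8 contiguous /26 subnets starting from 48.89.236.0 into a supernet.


Original prefix: /26
Number of subnets: 8 = 2^3
New prefix = 26 - 3 = 23
Supernet: 48.89.236.0/23


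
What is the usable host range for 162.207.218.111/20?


Network: 162.207.208.0
Broadcast: 162.207.223.255
First usable = network + 1
Last usable = broadcast - 1
Range: 162.207.208.1 to 162.207.223.254


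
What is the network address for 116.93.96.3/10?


IP:   01110100.01011101.01100000.00000011
Mask: 11111111.11000000.00000000.00000000
AND operation:
Net:  01110100.01000000.00000000.00000000
Network: 116.64.0.0/10


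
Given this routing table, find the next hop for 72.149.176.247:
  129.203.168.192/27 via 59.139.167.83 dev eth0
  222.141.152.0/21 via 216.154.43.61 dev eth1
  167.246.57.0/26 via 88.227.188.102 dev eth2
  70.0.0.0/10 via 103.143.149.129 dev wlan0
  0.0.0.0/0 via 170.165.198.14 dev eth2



Longest prefix match for 72.149.176.247:
  /27 129.203.168.192: no
  /21 222.141.152.0: no
  /26 167.246.57.0: no
  /10 70.0.0.0: no
  /0 0.0.0.0: MATCH
Selected: next-hop 170.165.198.14 via eth2 (matched /0)


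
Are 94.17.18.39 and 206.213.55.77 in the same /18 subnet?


Mask: 255.255.192.0
94.17.18.39 AND mask = 94.17.0.0
206.213.55.77 AND mask = 206.213.0.0
No, different subnets (94.17.0.0 vs 206.213.0.0)


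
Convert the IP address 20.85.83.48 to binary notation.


20 = 00010100
85 = 01010101
83 = 01010011
48 = 00110000
Binary: 00010100.01010101.01010011.00110000


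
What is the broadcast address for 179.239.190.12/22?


Network: 179.239.188.0/22
Host bits = 10
Set all host bits to 1:
Broadcast: 179.239.191.255


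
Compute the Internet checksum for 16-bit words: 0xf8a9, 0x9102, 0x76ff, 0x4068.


Sum all words (with carry folding):
+ 0xf8a9 = 0xf8a9
+ 0x9102 = 0x89ac
+ 0x76ff = 0x00ac
+ 0x4068 = 0x4114
One's complement: ~0x4114
Checksum = 0xbeeb


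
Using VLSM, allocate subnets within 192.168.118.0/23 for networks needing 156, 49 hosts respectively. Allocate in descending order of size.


156 hosts -> /24 (254 usable): 192.168.118.0/24
49 hosts -> /26 (62 usable): 192.168.119.0/26
Allocation: 192.168.118.0/24 (156 hosts, 254 usable); 192.168.119.0/26 (49 hosts, 62 usable)


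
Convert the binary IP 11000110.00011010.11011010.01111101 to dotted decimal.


11000110 = 198
00011010 = 26
11011010 = 218
01111101 = 125
IP: 198.26.218.125


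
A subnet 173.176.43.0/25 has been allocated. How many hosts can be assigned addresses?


Host bits = 32 - 25 = 7
Total addresses = 2^7 = 128
Usable = total - 2 (network and broadcast)
Usable hosts: 126


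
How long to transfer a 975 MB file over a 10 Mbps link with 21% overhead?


Effective throughput = 10 * (1 - 21/100) = 7.9 Mbps
File size in Mb = 975 * 8 = 7800 Mb
Time = 7800 / 7.9
Time = 987.3418 seconds


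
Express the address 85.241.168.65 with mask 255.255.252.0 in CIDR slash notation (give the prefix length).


Binary: 11111111.11111111.11111100.00000000
Count leading 1s
Prefix: /22


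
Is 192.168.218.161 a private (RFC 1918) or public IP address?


RFC 1918 private ranges:
  10.0.0.0/8 (10.0.0.0 - 10.255.255.255)
  172.16.0.0/12 (172.16.0.0 - 172.31.255.255)
  192.168.0.0/16 (192.168.0.0 - 192.168.255.255)
Private (in 192.168.0.0/16)


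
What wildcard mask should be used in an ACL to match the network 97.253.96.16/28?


Subnet mask: 255.255.255.240
Wildcard = 255.255.255.255 - subnet mask
255 - 255 = 0
255 - 255 = 0
255 - 255 = 0
255 - 240 = 15
Wildcard: 0.0.0.15


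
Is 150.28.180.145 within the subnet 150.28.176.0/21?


Subnet network: 150.28.176.0
Test IP AND mask: 150.28.176.0
Yes, 150.28.180.145 is in 150.28.176.0/21


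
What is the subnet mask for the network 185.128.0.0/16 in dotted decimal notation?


/16 means 16 network bits, 16 host bits
Binary: 11111111111111110000000000000000
Mask: 255.255.0.0


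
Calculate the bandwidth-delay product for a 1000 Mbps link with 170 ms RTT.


BDP = bandwidth * RTT
= 1000 Mbps * 170 ms
= 1000 * 1e6 * 170 / 1000 bits
= 170000000 bits
= 21250000 bytes
= 20751.9531 KB
BDP = 170000000 bits (21250000 bytes)


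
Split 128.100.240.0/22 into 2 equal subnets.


New prefix = 22 + 1 = 23
Each subnet has 512 addresses
  128.100.240.0/23
  128.100.242.0/23
Subnets: 128.100.240.0/23, 128.100.242.0/23


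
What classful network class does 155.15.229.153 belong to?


First octet: 155
Binary: 10011011
10xxxxxx -> Class B (128-191)
Class B, default mask 255.255.0.0 (/16)


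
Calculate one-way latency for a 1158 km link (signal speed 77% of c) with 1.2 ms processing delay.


Speed = 0.77 * 3e5 km/s = 231000 km/s
Propagation delay = 1158 / 231000 = 0.005 s = 5.013 ms
Processing delay = 1.2 ms
Total one-way latency = 6.213 ms


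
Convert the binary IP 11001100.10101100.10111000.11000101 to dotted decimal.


11001100 = 204
10101100 = 172
10111000 = 184
11000101 = 197
IP: 204.172.184.197


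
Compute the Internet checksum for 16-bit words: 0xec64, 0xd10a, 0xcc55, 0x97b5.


Sum all words (with carry folding):
+ 0xec64 = 0xec64
+ 0xd10a = 0xbd6f
+ 0xcc55 = 0x89c5
+ 0x97b5 = 0x217b
One's complement: ~0x217b
Checksum = 0xde84


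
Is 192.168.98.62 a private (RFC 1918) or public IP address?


RFC 1918 private ranges:
  10.0.0.0/8 (10.0.0.0 - 10.255.255.255)
  172.16.0.0/12 (172.16.0.0 - 172.31.255.255)
  192.168.0.0/16 (192.168.0.0 - 192.168.255.255)
Private (in 192.168.0.0/16)


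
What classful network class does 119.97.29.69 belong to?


First octet: 119
Binary: 01110111
0xxxxxxx -> Class A (1-126)
Class A, default mask 255.0.0.0 (/8)


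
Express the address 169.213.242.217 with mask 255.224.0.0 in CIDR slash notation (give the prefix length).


Binary: 11111111.11100000.00000000.00000000
Count leading 1s
Prefix: /11


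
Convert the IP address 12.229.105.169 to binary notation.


12 = 00001100
229 = 11100101
105 = 01101001
169 = 10101001
Binary: 00001100.11100101.01101001.10101001


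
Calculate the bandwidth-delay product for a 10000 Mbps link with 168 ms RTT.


BDP = bandwidth * RTT
= 10000 Mbps * 168 ms
= 10000 * 1e6 * 168 / 1000 bits
= 1680000000 bits
= 210000000 bytes
= 205078.125 KB
BDP = 1680000000 bits (210000000 bytes)


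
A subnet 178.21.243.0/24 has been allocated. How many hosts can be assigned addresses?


Host bits = 32 - 24 = 8
Total addresses = 2^8 = 256
Usable = total - 2 (network and broadcast)
Usable hosts: 254


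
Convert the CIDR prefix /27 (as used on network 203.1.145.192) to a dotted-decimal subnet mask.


/27 means 27 network bits, 5 host bits
Binary: 11111111111111111111111111100000
Mask: 255.255.255.224


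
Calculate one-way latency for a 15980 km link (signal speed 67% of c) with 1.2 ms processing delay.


Speed = 0.67 * 3e5 km/s = 201000 km/s
Propagation delay = 15980 / 201000 = 0.0795 s = 79.5025 ms
Processing delay = 1.2 ms
Total one-way latency = 80.7025 ms


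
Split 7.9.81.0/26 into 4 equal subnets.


New prefix = 26 + 2 = 28
Each subnet has 16 addresses
  7.9.81.0/28
  7.9.81.16/28
  7.9.81.32/28
  7.9.81.48/28
Subnets: 7.9.81.0/28, 7.9.81.16/28, 7.9.81.32/28, 7.9.81.48/28


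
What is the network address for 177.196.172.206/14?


IP:   10110001.11000100.10101100.11001110
Mask: 11111111.11111100.00000000.00000000
AND operation:
Net:  10110001.11000100.00000000.00000000
Network: 177.196.0.0/14


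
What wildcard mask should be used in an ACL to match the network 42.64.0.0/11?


Subnet mask: 255.224.0.0
Wildcard = 255.255.255.255 - subnet mask
255 - 255 = 0
255 - 224 = 31
255 - 0 = 255
255 - 0 = 255
Wildcard: 0.31.255.255


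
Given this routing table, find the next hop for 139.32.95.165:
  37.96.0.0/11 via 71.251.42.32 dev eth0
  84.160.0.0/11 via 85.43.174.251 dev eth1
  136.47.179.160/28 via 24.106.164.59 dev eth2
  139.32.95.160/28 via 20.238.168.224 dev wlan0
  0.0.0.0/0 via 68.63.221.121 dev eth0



Longest prefix match for 139.32.95.165:
  /11 37.96.0.0: no
  /11 84.160.0.0: no
  /28 136.47.179.160: no
  /28 139.32.95.160: MATCH
  /0 0.0.0.0: MATCH
Selected: next-hop 20.238.168.224 via wlan0 (matched /28)


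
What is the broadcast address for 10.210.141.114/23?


Network: 10.210.140.0/23
Host bits = 9
Set all host bits to 1:
Broadcast: 10.210.141.255


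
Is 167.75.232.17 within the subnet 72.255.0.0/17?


Subnet network: 72.255.0.0
Test IP AND mask: 167.75.128.0
No, 167.75.232.17 is not in 72.255.0.0/17


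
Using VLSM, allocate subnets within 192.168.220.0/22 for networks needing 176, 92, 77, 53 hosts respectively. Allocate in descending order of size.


176 hosts -> /24 (254 usable): 192.168.220.0/24
92 hosts -> /25 (126 usable): 192.168.221.0/25
77 hosts -> /25 (126 usable): 192.168.221.128/25
53 hosts -> /26 (62 usable): 192.168.222.0/26
Allocation: 192.168.220.0/24 (176 hosts, 254 usable); 192.168.221.0/25 (92 hosts, 126 usable); 192.168.221.128/25 (77 hosts, 126 usable); 192.168.222.0/26 (53 hosts, 62 usable)


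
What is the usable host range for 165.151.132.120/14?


Network: 165.148.0.0
Broadcast: 165.151.255.255
First usable = network + 1
Last usable = broadcast - 1
Range: 165.148.0.1 to 165.151.255.254


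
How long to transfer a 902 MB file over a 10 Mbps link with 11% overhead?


Effective throughput = 10 * (1 - 11/100) = 8.9 Mbps
File size in Mb = 902 * 8 = 7216 Mb
Time = 7216 / 8.9
Time = 810.7865 seconds


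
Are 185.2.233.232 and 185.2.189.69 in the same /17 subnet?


Mask: 255.255.128.0
185.2.233.232 AND mask = 185.2.128.0
185.2.189.69 AND mask = 185.2.128.0
Yes, same subnet (185.2.128.0)


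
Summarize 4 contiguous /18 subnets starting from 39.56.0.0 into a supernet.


Original prefix: /18
Number of subnets: 4 = 2^2
New prefix = 18 - 2 = 16
Supernet: 39.56.0.0/16


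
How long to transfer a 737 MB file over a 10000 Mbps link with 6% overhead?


Effective throughput = 10000 * (1 - 6/100) = 9400 Mbps
File size in Mb = 737 * 8 = 5896 Mb
Time = 5896 / 9400
Time = 0.6272 seconds


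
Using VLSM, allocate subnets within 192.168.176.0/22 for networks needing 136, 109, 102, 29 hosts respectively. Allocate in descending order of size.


136 hosts -> /24 (254 usable): 192.168.176.0/24
109 hosts -> /25 (126 usable): 192.168.177.0/25
102 hosts -> /25 (126 usable): 192.168.177.128/25
29 hosts -> /27 (30 usable): 192.168.178.0/27
Allocation: 192.168.176.0/24 (136 hosts, 254 usable); 192.168.177.0/25 (109 hosts, 126 usable); 192.168.177.128/25 (102 hosts, 126 usable); 192.168.178.0/27 (29 hosts, 30 usable)


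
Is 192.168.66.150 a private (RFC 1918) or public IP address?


RFC 1918 private ranges:
  10.0.0.0/8 (10.0.0.0 - 10.255.255.255)
  172.16.0.0/12 (172.16.0.0 - 172.31.255.255)
  192.168.0.0/16 (192.168.0.0 - 192.168.255.255)
Private (in 192.168.0.0/16)


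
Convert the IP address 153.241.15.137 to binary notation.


153 = 10011001
241 = 11110001
15 = 00001111
137 = 10001001
Binary: 10011001.11110001.00001111.10001001


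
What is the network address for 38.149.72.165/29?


IP:   00100110.10010101.01001000.10100101
Mask: 11111111.11111111.11111111.11111000
AND operation:
Net:  00100110.10010101.01001000.10100000
Network: 38.149.72.160/29


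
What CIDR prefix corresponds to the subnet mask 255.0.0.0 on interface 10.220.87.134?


Binary: 11111111.00000000.00000000.00000000
Count leading 1s
Prefix: /8


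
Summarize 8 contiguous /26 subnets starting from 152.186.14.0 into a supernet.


Original prefix: /26
Number of subnets: 8 = 2^3
New prefix = 26 - 3 = 23
Supernet: 152.186.14.0/23


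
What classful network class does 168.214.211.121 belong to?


First octet: 168
Binary: 10101000
10xxxxxx -> Class B (128-191)
Class B, default mask 255.255.0.0 (/16)


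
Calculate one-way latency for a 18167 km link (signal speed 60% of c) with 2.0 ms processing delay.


Speed = 0.6 * 3e5 km/s = 180000 km/s
Propagation delay = 18167 / 180000 = 0.1009 s = 100.9278 ms
Processing delay = 2.0 ms
Total one-way latency = 102.9278 ms


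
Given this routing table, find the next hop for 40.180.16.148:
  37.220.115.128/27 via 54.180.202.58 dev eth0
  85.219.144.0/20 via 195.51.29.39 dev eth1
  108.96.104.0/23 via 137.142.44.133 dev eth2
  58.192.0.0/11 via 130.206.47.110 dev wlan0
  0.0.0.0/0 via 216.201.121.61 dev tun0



Longest prefix match for 40.180.16.148:
  /27 37.220.115.128: no
  /20 85.219.144.0: no
  /23 108.96.104.0: no
  /11 58.192.0.0: no
  /0 0.0.0.0: MATCH
Selected: next-hop 216.201.121.61 via tun0 (matched /0)


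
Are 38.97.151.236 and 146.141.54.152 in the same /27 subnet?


Mask: 255.255.255.224
38.97.151.236 AND mask = 38.97.151.224
146.141.54.152 AND mask = 146.141.54.128
No, different subnets (38.97.151.224 vs 146.141.54.128)


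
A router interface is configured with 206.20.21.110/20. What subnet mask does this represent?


/20 means 20 network bits, 12 host bits
Binary: 11111111111111111111000000000000
Mask: 255.255.240.0


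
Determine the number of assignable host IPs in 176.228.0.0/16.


Host bits = 32 - 16 = 16
Total addresses = 2^16 = 65536
Usable = total - 2 (network and broadcast)
Usable hosts: 65534


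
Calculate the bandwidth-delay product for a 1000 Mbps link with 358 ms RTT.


BDP = bandwidth * RTT
= 1000 Mbps * 358 ms
= 1000 * 1e6 * 358 / 1000 bits
= 358000000 bits
= 44750000 bytes
= 43701.1719 KB
BDP = 358000000 bits (44750000 bytes)


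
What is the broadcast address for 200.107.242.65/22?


Network: 200.107.240.0/22
Host bits = 10
Set all host bits to 1:
Broadcast: 200.107.243.255


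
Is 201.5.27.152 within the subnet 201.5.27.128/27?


Subnet network: 201.5.27.128
Test IP AND mask: 201.5.27.128
Yes, 201.5.27.152 is in 201.5.27.128/27


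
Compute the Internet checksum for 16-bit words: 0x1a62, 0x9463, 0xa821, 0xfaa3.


Sum all words (with carry folding):
+ 0x1a62 = 0x1a62
+ 0x9463 = 0xaec5
+ 0xa821 = 0x56e7
+ 0xfaa3 = 0x518b
One's complement: ~0x518b
Checksum = 0xae74


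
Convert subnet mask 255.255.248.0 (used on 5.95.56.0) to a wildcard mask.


Subnet mask: 255.255.248.0
Wildcard = 255.255.255.255 - subnet mask
255 - 255 = 0
255 - 255 = 0
255 - 248 = 7
255 - 0 = 255
Wildcard: 0.0.7.255


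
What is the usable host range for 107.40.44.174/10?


Network: 107.0.0.0
Broadcast: 107.63.255.255
First usable = network + 1
Last usable = broadcast - 1
Range: 107.0.0.1 to 107.63.255.254


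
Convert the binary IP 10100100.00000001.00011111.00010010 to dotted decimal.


10100100 = 164
00000001 = 1
00011111 = 31
00010010 = 18
IP: 164.1.31.18


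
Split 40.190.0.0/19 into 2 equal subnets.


New prefix = 19 + 1 = 20
Each subnet has 4096 addresses
  40.190.0.0/20
  40.190.16.0/20
Subnets: 40.190.0.0/20, 40.190.16.0/20


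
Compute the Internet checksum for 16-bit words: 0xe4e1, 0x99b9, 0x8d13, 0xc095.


Sum all words (with carry folding):
+ 0xe4e1 = 0xe4e1
+ 0x99b9 = 0x7e9b
+ 0x8d13 = 0x0baf
+ 0xc095 = 0xcc44
One's complement: ~0xcc44
Checksum = 0x33bb


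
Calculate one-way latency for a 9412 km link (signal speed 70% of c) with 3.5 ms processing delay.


Speed = 0.7 * 3e5 km/s = 210000 km/s
Propagation delay = 9412 / 210000 = 0.0448 s = 44.819 ms
Processing delay = 3.5 ms
Total one-way latency = 48.319 ms


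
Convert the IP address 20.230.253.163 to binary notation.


20 = 00010100
230 = 11100110
253 = 11111101
163 = 10100011
Binary: 00010100.11100110.11111101.10100011


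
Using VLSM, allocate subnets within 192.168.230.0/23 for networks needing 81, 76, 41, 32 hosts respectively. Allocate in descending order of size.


81 hosts -> /25 (126 usable): 192.168.230.0/25
76 hosts -> /25 (126 usable): 192.168.230.128/25
41 hosts -> /26 (62 usable): 192.168.231.0/26
32 hosts -> /26 (62 usable): 192.168.231.64/26
Allocation: 192.168.230.0/25 (81 hosts, 126 usable); 192.168.230.128/25 (76 hosts, 126 usable); 192.168.231.0/26 (41 hosts, 62 usable); 192.168.231.64/26 (32 hosts, 62 usable)


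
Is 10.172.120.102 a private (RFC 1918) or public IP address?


RFC 1918 private ranges:
  10.0.0.0/8 (10.0.0.0 - 10.255.255.255)
  172.16.0.0/12 (172.16.0.0 - 172.31.255.255)
  192.168.0.0/16 (192.168.0.0 - 192.168.255.255)
Private (in 10.0.0.0/8)


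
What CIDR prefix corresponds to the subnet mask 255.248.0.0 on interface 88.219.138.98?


Binary: 11111111.11111000.00000000.00000000
Count leading 1s
Prefix: /13


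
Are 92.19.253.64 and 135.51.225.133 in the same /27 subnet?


Mask: 255.255.255.224
92.19.253.64 AND mask = 92.19.253.64
135.51.225.133 AND mask = 135.51.225.128
No, different subnets (92.19.253.64 vs 135.51.225.128)


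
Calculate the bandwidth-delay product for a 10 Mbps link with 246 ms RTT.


BDP = bandwidth * RTT
= 10 Mbps * 246 ms
= 10 * 1e6 * 246 / 1000 bits
= 2460000 bits
= 307500 bytes
= 300.293 KB
BDP = 2460000 bits (307500 bytes)


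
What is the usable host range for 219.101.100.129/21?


Network: 219.101.96.0
Broadcast: 219.101.103.255
First usable = network + 1
Last usable = broadcast - 1
Range: 219.101.96.1 to 219.101.103.254


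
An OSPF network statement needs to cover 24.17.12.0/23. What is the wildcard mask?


Subnet mask: 255.255.254.0
Wildcard = 255.255.255.255 - subnet mask
255 - 255 = 0
255 - 255 = 0
255 - 254 = 1
255 - 0 = 255
Wildcard: 0.0.1.255


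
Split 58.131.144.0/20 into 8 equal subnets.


New prefix = 20 + 3 = 23
Each subnet has 512 addresses
  58.131.144.0/23
  58.131.146.0/23
  58.131.148.0/23
  58.131.150.0/23
  58.131.152.0/23
  58.131.154.0/23
  58.131.156.0/23
  58.131.158.0/23
Subnets: 58.131.144.0/23, 58.131.146.0/23, 58.131.148.0/23, 58.131.150.0/23, 58.131.152.0/23, 58.131.154.0/23, 58.131.156.0/23, 58.131.158.0/23


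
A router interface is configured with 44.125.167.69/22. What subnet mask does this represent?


/22 means 22 network bits, 10 host bits
Binary: 11111111111111111111110000000000
Mask: 255.255.252.0


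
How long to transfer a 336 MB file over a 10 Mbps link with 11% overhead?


Effective throughput = 10 * (1 - 11/100) = 8.9 Mbps
File size in Mb = 336 * 8 = 2688 Mb
Time = 2688 / 8.9
Time = 302.0225 seconds


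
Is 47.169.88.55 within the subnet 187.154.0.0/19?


Subnet network: 187.154.0.0
Test IP AND mask: 47.169.64.0
No, 47.169.88.55 is not in 187.154.0.0/19


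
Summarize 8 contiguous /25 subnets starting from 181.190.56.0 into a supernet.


Original prefix: /25
Number of subnets: 8 = 2^3
New prefix = 25 - 3 = 22
Supernet: 181.190.56.0/22


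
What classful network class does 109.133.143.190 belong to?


First octet: 109
Binary: 01101101
0xxxxxxx -> Class A (1-126)
Class A, default mask 255.0.0.0 (/8)


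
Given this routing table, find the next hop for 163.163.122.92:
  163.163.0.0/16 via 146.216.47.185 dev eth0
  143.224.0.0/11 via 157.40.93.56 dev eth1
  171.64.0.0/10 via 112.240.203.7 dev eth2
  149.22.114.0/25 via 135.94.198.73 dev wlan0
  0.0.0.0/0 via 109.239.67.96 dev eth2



Longest prefix match for 163.163.122.92:
  /16 163.163.0.0: MATCH
  /11 143.224.0.0: no
  /10 171.64.0.0: no
  /25 149.22.114.0: no
  /0 0.0.0.0: MATCH
Selected: next-hop 146.216.47.185 via eth0 (matched /16)


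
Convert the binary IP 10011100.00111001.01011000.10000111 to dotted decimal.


10011100 = 156
00111001 = 57
01011000 = 88
10000111 = 135
IP: 156.57.88.135


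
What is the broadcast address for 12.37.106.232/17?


Network: 12.37.0.0/17
Host bits = 15
Set all host bits to 1:
Broadcast: 12.37.127.255


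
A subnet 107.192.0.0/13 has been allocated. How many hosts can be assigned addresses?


Host bits = 32 - 13 = 19
Total addresses = 2^19 = 524288
Usable = total - 2 (network and broadcast)
Usable hosts: 524286


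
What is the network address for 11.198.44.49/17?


IP:   00001011.11000110.00101100.00110001
Mask: 11111111.11111111.10000000.00000000
AND operation:
Net:  00001011.11000110.00000000.00000000
Network: 11.198.0.0/17


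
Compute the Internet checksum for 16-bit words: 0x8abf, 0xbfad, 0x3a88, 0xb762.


Sum all words (with carry folding):
+ 0x8abf = 0x8abf
+ 0xbfad = 0x4a6d
+ 0x3a88 = 0x84f5
+ 0xb762 = 0x3c58
One's complement: ~0x3c58
Checksum = 0xc3a7


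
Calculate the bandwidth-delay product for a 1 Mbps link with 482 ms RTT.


BDP = bandwidth * RTT
= 1 Mbps * 482 ms
= 1 * 1e6 * 482 / 1000 bits
= 482000 bits
= 60250 bytes
= 58.8379 KB
BDP = 482000 bits (60250 bytes)


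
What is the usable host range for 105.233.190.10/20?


Network: 105.233.176.0
Broadcast: 105.233.191.255
First usable = network + 1
Last usable = broadcast - 1
Range: 105.233.176.1 to 105.233.191.254


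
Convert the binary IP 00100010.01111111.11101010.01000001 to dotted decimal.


00100010 = 34
01111111 = 127
11101010 = 234
01000001 = 65
IP: 34.127.234.65


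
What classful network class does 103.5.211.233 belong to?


First octet: 103
Binary: 01100111
0xxxxxxx -> Class A (1-126)
Class A, default mask 255.0.0.0 (/8)


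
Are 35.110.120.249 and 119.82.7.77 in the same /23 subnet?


Mask: 255.255.254.0
35.110.120.249 AND mask = 35.110.120.0
119.82.7.77 AND mask = 119.82.6.0
No, different subnets (35.110.120.0 vs 119.82.6.0)


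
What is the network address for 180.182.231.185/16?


IP:   10110100.10110110.11100111.10111001
Mask: 11111111.11111111.00000000.00000000
AND operation:
Net:  10110100.10110110.00000000.00000000
Network: 180.182.0.0/16


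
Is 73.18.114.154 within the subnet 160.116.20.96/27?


Subnet network: 160.116.20.96
Test IP AND mask: 73.18.114.128
No, 73.18.114.154 is not in 160.116.20.96/27


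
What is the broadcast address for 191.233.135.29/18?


Network: 191.233.128.0/18
Host bits = 14
Set all host bits to 1:
Broadcast: 191.233.191.255


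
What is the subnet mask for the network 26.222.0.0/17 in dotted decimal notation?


/17 means 17 network bits, 15 host bits
Binary: 11111111111111111000000000000000
Mask: 255.255.128.0


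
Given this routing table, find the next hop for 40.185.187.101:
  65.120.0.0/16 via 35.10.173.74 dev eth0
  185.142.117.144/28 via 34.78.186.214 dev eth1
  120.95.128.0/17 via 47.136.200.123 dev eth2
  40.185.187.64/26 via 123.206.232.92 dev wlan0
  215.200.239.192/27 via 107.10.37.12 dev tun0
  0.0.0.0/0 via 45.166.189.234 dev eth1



Longest prefix match for 40.185.187.101:
  /16 65.120.0.0: no
  /28 185.142.117.144: no
  /17 120.95.128.0: no
  /26 40.185.187.64: MATCH
  /27 215.200.239.192: no
  /0 0.0.0.0: MATCH
Selected: next-hop 123.206.232.92 via wlan0 (matched /26)


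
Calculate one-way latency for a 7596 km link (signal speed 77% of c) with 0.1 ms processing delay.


Speed = 0.77 * 3e5 km/s = 231000 km/s
Propagation delay = 7596 / 231000 = 0.0329 s = 32.8831 ms
Processing delay = 0.1 ms
Total one-way latency = 32.9831 ms


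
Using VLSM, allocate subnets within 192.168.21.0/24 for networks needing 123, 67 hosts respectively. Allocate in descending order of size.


123 hosts -> /25 (126 usable): 192.168.21.0/25
67 hosts -> /25 (126 usable): 192.168.21.128/25
Allocation: 192.168.21.0/25 (123 hosts, 126 usable); 192.168.21.128/25 (67 hosts, 126 usable)


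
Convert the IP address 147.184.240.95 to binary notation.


147 = 10010011
184 = 10111000
240 = 11110000
95 = 01011111
Binary: 10010011.10111000.11110000.01011111


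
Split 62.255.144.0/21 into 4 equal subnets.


New prefix = 21 + 2 = 23
Each subnet has 512 addresses
  62.255.144.0/23
  62.255.146.0/23
  62.255.148.0/23
  62.255.150.0/23
Subnets: 62.255.144.0/23, 62.255.146.0/23, 62.255.148.0/23, 62.255.150.0/23


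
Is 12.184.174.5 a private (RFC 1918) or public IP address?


RFC 1918 private ranges:
  10.0.0.0/8 (10.0.0.0 - 10.255.255.255)
  172.16.0.0/12 (172.16.0.0 - 172.31.255.255)
  192.168.0.0/16 (192.168.0.0 - 192.168.255.255)
Public (not in any RFC 1918 range)


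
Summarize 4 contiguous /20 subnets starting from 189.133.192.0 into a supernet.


Original prefix: /20
Number of subnets: 4 = 2^2
New prefix = 20 - 2 = 18
Supernet: 189.133.192.0/18


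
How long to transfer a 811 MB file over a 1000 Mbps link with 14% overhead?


Effective throughput = 1000 * (1 - 14/100) = 860 Mbps
File size in Mb = 811 * 8 = 6488 Mb
Time = 6488 / 860
Time = 7.5442 seconds


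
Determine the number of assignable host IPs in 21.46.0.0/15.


Host bits = 32 - 15 = 17
Total addresses = 2^17 = 131072
Usable = total - 2 (network and broadcast)
Usable hosts: 131070


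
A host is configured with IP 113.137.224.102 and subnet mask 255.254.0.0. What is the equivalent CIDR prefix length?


Binary: 11111111.11111110.00000000.00000000
Count leading 1s
Prefix: /15


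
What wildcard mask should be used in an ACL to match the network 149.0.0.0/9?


Subnet mask: 255.128.0.0
Wildcard = 255.255.255.255 - subnet mask
255 - 255 = 0
255 - 128 = 127
255 - 0 = 255
255 - 0 = 255
Wildcard: 0.127.255.255


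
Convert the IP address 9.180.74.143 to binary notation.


9 = 00001001
180 = 10110100
74 = 01001010
143 = 10001111
Binary: 00001001.10110100.01001010.10001111


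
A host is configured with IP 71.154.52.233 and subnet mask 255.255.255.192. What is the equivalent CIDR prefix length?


Binary: 11111111.11111111.11111111.11000000
Count leading 1s
Prefix: /26


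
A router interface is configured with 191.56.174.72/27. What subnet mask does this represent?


/27 means 27 network bits, 5 host bits
Binary: 11111111111111111111111111100000
Mask: 255.255.255.224


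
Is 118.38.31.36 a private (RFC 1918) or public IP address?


RFC 1918 private ranges:
  10.0.0.0/8 (10.0.0.0 - 10.255.255.255)
  172.16.0.0/12 (172.16.0.0 - 172.31.255.255)
  192.168.0.0/16 (192.168.0.0 - 192.168.255.255)
Public (not in any RFC 1918 range)


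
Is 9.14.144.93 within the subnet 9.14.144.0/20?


Subnet network: 9.14.144.0
Test IP AND mask: 9.14.144.0
Yes, 9.14.144.93 is in 9.14.144.0/20


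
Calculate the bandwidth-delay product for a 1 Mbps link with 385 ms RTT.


BDP = bandwidth * RTT
= 1 Mbps * 385 ms
= 1 * 1e6 * 385 / 1000 bits
= 385000 bits
= 48125 bytes
= 46.9971 KB
BDP = 385000 bits (48125 bytes)
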